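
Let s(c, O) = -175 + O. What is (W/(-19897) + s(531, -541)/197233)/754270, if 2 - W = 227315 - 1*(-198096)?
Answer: 16778089409/592003140780854 ≈ 2.8341e-5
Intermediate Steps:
W = -425409 (W = 2 - (227315 - 1*(-198096)) = 2 - (227315 + 198096) = 2 - 1*425411 = 2 - 425411 = -425409)
(W/(-19897) + s(531, -541)/197233)/754270 = (-425409/(-19897) + (-175 - 541)/197233)/754270 = (-425409*(-1/19897) - 716*1/197233)*(1/754270) = (425409/19897 - 716/197233)*(1/754270) = (83890447045/3924345001)*(1/754270) = 16778089409/592003140780854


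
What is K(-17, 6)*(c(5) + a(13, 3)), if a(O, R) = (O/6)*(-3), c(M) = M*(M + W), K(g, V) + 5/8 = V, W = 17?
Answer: 8901/16 ≈ 556.31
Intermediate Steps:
K(g, V) = -5/8 + V
c(M) = M*(17 + M) (c(M) = M*(M + 17) = M*(17 + M))
a(O, R) = -O/2 (a(O, R) = (O*(1/6))*(-3) = (O/6)*(-3) = -O/2)
K(-17, 6)*(c(5) + a(13, 3)) = (-5/8 + 6)*(5*(17 + 5) - 1/2*13) = 43*(5*22 - 13/2)/8 = 43*(110 - 13/2)/8 = (43/8)*(207/2) = 8901/16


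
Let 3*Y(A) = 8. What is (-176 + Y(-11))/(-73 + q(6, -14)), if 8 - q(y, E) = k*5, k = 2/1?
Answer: 104/45 ≈ 2.3111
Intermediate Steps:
Y(A) = 8/3 (Y(A) = (1/3)*8 = 8/3)
k = 2 (k = 2*1 = 2)
q(y, E) = -2 (q(y, E) = 8 - 2*5 = 8 - 1*10 = 8 - 10 = -2)
(-176 + Y(-11))/(-73 + q(6, -14)) = (-176 + 8/3)/(-73 - 2) = -520/3/(-75) = -520/3*(-1/75) = 104/45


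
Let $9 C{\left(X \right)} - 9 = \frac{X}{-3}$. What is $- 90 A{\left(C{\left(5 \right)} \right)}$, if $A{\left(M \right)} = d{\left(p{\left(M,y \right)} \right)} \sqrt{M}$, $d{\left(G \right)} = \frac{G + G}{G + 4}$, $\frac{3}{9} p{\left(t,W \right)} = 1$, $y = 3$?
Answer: $- \frac{60 \sqrt{66}}{7} \approx -69.635$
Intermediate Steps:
$p{\left(t,W \right)} = 3$ ($p{\left(t,W \right)} = 3 \cdot 1 = 3$)
$d{\left(G \right)} = \frac{2 G}{4 + G}$
$C{\left(X \right)} = 1 - \frac{X}{27}$ ($C{\left(X \right)} = 1 + \frac{X \frac{1}{-3}}{9} = 1 + \frac{X \left(- \frac{1}{3}\right)}{9} = 1 + \frac{\left(- \frac{1}{3}\right) X}{9} = 1 - \frac{X}{27}$)
$A{\left(M \right)} = \frac{6 \sqrt{M}}{7}$ ($A{\left(M \right)} = 2 \cdot 3 \frac{1}{4 + 3} \sqrt{M} = 2 \cdot 3 \cdot \frac{1}{7} \sqrt{M} = \frac{6 \sqrt{M}}{7}$)
$- 90 A{\left(C{\left(5 \right)} \right)} = - 90 \frac{6 \sqrt{1 - \frac{5}{27}}}{7} = - 90 \frac{6 \sqrt{\frac{22}{27}}}{7} = - 90 \frac{6 \frac{\sqrt{66}}{9}}{7} = - 90 \frac{2 \sqrt{66}}{21} = - \frac{60 \sqrt{66}}{7}$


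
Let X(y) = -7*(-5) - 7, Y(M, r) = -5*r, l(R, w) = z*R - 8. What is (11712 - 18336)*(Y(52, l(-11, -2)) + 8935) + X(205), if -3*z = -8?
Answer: -60421892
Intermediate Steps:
z = 8/3 (z = -1/3*(-8) = 8/3 ≈ 2.6667)
l(R, w) = -8 + 8*R/3 (l(R, w) = 8*R/3 - 8 = -8 + 8*R/3)
X(y) = 28 (X(y) = 35 - 7 = 28)
(11712 - 18336)*(Y(52, l(-11, -2)) + 8935) + X(205) = (11712 - 18336)*(-5*(-8 + (8/3)*(-11)) + 8935) + 28 = -6624*(-5*(-8 - 88/3) + 8935) + 28 = -6624*(-5*(-112/3) + 8935) + 28 = -6624*(560/3 + 8935) + 28 = -6624*27365/3 + 28 = -60421920 + 28 = -60421892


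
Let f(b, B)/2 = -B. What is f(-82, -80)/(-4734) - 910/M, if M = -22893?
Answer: 8270/1389429 ≈ 0.0059521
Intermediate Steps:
f(b, B) = -2*B (f(b, B) = 2*(-B) = -2*B)
f(-82, -80)/(-4734) - 910/M = -2*(-80)/(-4734) - 910/(-22893) = 160*(-1/4734) - 910*(-1/22893) = -80/2367 + 70/1761 = 8270/1389429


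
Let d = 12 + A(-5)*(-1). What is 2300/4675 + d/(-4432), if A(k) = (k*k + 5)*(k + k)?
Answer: 43675/103598 ≈ 0.42158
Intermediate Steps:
A(k) = 2*k*(5 + k²) (A(k) = (k² + 5)*(2*k) = (5 + k²)*(2*k) = 2*k*(5 + k²))
d = 312 (d = 12 + (2*(-5)*(5 + (-5)²))*(-1) = 12 + (2*(-5)*(5 + 25))*(-1) = 12 + (2*(-5)*30)*(-1) = 12 - 300*(-1) = 12 + 300 = 312)
2300/4675 + d/(-4432) = 2300/4675 + 312/(-4432) = 2300*(1/4675) + 312*(-1/4432) = 92/187 - 39/554 = 43675/103598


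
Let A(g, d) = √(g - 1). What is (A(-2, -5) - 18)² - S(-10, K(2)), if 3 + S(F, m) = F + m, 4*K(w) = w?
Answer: 667/2 - 36*I*√3 ≈ 333.5 - 62.354*I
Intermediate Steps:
A(g, d) = √(-1 + g)
K(w) = w/4
S(F, m) = -3 + F + m (S(F, m) = -3 + (F + m) = -3 + F + m)
(A(-2, -5) - 18)² - S(-10, K(2)) = (√(-1 - 2) - 18)² - (-3 - 10 + (¼)*2) = (√(-3) - 18)² - (-3 - 10 + ½) = (I*√3 - 18)² - 1*(-25/2) = (-18 + I*√3)² + 25/2 = 25/2 + (-18 + I*√3)²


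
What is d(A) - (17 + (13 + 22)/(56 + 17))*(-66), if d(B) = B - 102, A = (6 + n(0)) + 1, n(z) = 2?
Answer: 77427/73 ≈ 1060.6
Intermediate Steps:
A = 9 (A = (6 + 2) + 1 = 8 + 1 = 9)
d(B) = -102 + B
d(A) - (17 + (13 + 22)/(56 + 17))*(-66) = (-102 + 9) - (17 + (13 + 22)/(56 + 17))*(-66) = -93 - (17 + 35/73)*(-66) = -93 - 1276*(-66)/73 = -93 - 1*(-84216/73) = -93 + 84216/73 = 77427/73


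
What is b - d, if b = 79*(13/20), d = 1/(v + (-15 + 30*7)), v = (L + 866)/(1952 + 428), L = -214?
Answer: 14914147/290470 ≈ 51.345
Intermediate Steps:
v = 163/595 (v = (-214 + 866)/(1952 + 428) = 652/2380 = 652*(1/2380) = 163/595 ≈ 0.27395)
d = 595/116188 (d = 1/(163/595 + (-15 + 30*7)) = 1/(163/595 + (-15 + 210)) = 1/(163/595 + 195) = 1/(116188/595) = 595/116188 ≈ 0.0051210)
b = 1027/20 (b = 79*(13*(1/20)) = 79*(13/20) = 1027/20 ≈ 51.350)
b - d = 1027/20 - 1*595/116188 = 1027/20 - 595/116188 = 14914147/290470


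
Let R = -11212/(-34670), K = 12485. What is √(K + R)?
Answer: √3751867459135/17335 ≈ 111.74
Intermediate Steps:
R = 5606/17335 (R = -11212*(-1/34670) = 5606/17335 ≈ 0.32339)
√(K + R) = √(12485 + 5606/17335) = √(216433081/17335) = √3751867459135/17335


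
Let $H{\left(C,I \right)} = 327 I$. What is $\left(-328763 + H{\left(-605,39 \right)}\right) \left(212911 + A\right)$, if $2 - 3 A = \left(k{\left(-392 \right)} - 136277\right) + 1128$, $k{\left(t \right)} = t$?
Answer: $-81559652920$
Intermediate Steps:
$A = 45181$ ($A = \frac{2}{3} - \frac{\left(-392 - 136277\right) + 1128}{3} = \frac{2}{3} - \frac{-136669 + 1128}{3} = \frac{2}{3} - - \frac{135541}{3} = \frac{2}{3} + \frac{135541}{3} = 45181$)
$\left(-328763 + H{\left(-605,39 \right)}\right) \left(212911 + A\right) = \left(-328763 + 327 \cdot 39\right) \left(212911 + 45181\right) = \left(-328763 + 12753\right) 258092 = \left(-316010\right) 258092 = -81559652920$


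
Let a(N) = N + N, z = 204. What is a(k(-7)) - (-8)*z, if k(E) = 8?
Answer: 1648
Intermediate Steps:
a(N) = 2*N
a(k(-7)) - (-8)*z = 2*8 - (-8)*204 = 16 - 1*(-1632) = 16 + 1632 = 1648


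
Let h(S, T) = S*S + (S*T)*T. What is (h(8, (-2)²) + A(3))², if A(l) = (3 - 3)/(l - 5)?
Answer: 36864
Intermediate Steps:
h(S, T) = S² + S*T²
A(l) = 0 (A(l) = 0/(-5 + l) = 0)
(h(8, (-2)²) + A(3))² = (8*(8 + ((-2)²)²) + 0)² = (8*(8 + 4²) + 0)² = (8*(8 + 16) + 0)² = (8*24 + 0)² = (192 + 0)² = 192² = 36864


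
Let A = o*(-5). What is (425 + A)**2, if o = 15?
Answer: 122500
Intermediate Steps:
A = -75 (A = 15*(-5) = -75)
(425 + A)**2 = (425 - 75)**2 = 350**2 = 122500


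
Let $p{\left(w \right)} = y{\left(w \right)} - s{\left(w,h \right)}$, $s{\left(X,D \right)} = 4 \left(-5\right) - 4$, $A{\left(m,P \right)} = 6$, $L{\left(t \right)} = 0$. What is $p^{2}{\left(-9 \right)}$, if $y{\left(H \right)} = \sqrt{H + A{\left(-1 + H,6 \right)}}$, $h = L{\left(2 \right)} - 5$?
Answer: $\left(24 + i \sqrt{3}\right)^{2} \approx 573.0 + 83.138 i$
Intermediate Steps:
$h = -5$ ($h = 0 - 5 = -5$)
$y{\left(H \right)} = \sqrt{6 + H}$ ($y{\left(H \right)} = \sqrt{H + 6} = \sqrt{6 + H}$)
$s{\left(X,D \right)} = -24$ ($s{\left(X,D \right)} = -20 - 4 = -24$)
$p{\left(w \right)} = 24 + \sqrt{6 + w}$ ($p{\left(w \right)} = \sqrt{6 + w} - -24 = \sqrt{6 + w} + 24 = 24 + \sqrt{6 + w}$)
$p^{2}{\left(-9 \right)} = \left(24 + \sqrt{6 - 9}\right)^{2} = \left(24 + \sqrt{-3}\right)^{2} = \left(24 + i \sqrt{3}\right)^{2}$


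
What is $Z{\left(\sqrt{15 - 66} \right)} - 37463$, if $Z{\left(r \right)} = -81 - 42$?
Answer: $-37586$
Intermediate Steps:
$Z{\left(r \right)} = -123$ ($Z{\left(r \right)} = -81 - 42 = -123$)
$Z{\left(\sqrt{15 - 66} \right)} - 37463 = -123 - 37463 = -37586$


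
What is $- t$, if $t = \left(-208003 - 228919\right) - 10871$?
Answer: $447793$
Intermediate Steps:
$t = -447793$ ($t = -436922 - 10871 = -447793$)
$- t = \left(-1\right) \left(-447793\right) = 447793$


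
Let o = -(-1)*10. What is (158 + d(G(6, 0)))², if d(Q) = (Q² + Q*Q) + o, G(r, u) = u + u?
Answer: 28224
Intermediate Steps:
o = 10 (o = -1*(-10) = 10)
G(r, u) = 2*u
d(Q) = 10 + 2*Q² (d(Q) = (Q² + Q*Q) + 10 = (Q² + Q²) + 10 = 2*Q² + 10 = 10 + 2*Q²)
(158 + d(G(6, 0)))² = (158 + (10 + 2*(2*0)²))² = (158 + (10 + 2*0²))² = (158 + (10 + 2*0))² = (158 + (10 + 0))² = (158 + 10)² = 168² = 28224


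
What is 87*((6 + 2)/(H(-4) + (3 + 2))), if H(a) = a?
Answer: 696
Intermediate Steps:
87*((6 + 2)/(H(-4) + (3 + 2))) = 87*((6 + 2)/(-4 + (3 + 2))) = 87*(8/(-4 + 5)) = 87*(8/1) = 87*(8*1) = 87*8 = 696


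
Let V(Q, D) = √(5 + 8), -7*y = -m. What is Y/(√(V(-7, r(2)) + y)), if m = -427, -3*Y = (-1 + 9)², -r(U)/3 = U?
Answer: 64*I/(3*√(61 - √13)) ≈ 2.8159*I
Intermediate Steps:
r(U) = -3*U
Y = -64/3 (Y = -(-1 + 9)²/3 = -⅓*8² = -⅓*64 = -64/3 ≈ -21.333)
y = -61 (y = -(-1)*(-427)/7 = -⅐*427 = -61)
V(Q, D) = √13
Y/(√(V(-7, r(2)) + y)) = -64/(3*√(√13 - 61)) = -64/(3*√(-61 + √13))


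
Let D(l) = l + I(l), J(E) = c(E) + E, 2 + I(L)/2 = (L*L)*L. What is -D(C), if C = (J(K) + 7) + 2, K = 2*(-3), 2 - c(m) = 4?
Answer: 1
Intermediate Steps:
I(L) = -4 + 2*L³ (I(L) = -4 + 2*((L*L)*L) = -4 + 2*(L²*L) = -4 + 2*L³)
c(m) = -2 (c(m) = 2 - 1*4 = 2 - 4 = -2)
K = -6
J(E) = -2 + E
C = 1 (C = ((-2 - 6) + 7) + 2 = (-8 + 7) + 2 = -1 + 2 = 1)
D(l) = -4 + l + 2*l³ (D(l) = l + (-4 + 2*l³) = -4 + l + 2*l³)
-D(C) = -(-4 + 1 + 2*1³) = -(-4 + 1 + 2*1) = -(-4 + 1 + 2) = -1*(-1) = 1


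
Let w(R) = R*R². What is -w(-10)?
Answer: 1000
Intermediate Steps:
w(R) = R³
-w(-10) = -1*(-10)³ = -1*(-1000) = 1000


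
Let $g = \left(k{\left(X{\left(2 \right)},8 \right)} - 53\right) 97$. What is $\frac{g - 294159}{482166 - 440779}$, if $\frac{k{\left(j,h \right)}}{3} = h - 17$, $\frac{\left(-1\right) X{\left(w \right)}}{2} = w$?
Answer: $- \frac{301919}{41387} \approx -7.295$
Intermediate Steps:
$X{\left(w \right)} = - 2 w$
$k{\left(j,h \right)} = -51 + 3 h$ ($k{\left(j,h \right)} = 3 \left(h - 17\right) = 3 \left(-17 + h\right) = -51 + 3 h$)
$g = -7760$ ($g = \left(\left(-51 + 3 \cdot 8\right) - 53\right) 97 = \left(\left(-51 + 24\right) - 53\right) 97 = \left(-27 - 53\right) 97 = \left(-80\right) 97 = -7760$)
$\frac{g - 294159}{482166 - 440779} = \frac{-7760 - 294159}{482166 - 440779} = - \frac{301919}{41387}$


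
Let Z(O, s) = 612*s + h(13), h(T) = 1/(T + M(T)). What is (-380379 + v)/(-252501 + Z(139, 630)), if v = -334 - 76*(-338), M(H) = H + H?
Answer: -13845975/5189302 ≈ -2.6682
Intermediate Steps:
M(H) = 2*H
h(T) = 1/(3*T) (h(T) = 1/(T + 2*T) = 1/(3*T))
Z(O, s) = 1/39 + 612*s (Z(O, s) = 612*s + (1/3)/13 = 612*s + (1/3)*(1/13) = 612*s + 1/39 = 1/39 + 612*s)
v = 25354 (v = -334 + 25688 = 25354)
(-380379 + v)/(-252501 + Z(139, 630)) = (-380379 + 25354)/(-252501 + (1/39 + 612*630)) = -355025/(-252501 + (1/39 + 385560)) = -355025/(-252501 + 15036841/39) = -355025/5189302/39 = -355025*39/5189302 = -13845975/5189302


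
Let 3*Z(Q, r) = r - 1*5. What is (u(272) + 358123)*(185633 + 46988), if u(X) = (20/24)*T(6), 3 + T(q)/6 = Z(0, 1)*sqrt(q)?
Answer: 83303441068 - 4652420*sqrt(6)/3 ≈ 8.3300e+10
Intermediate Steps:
Z(Q, r) = -5/3 + r/3 (Z(Q, r) = (r - 1*5)/3 = (r - 5)/3 = (-5 + r)/3 = -5/3 + r/3)
T(q) = -18 - 8*sqrt(q) (T(q) = -18 + 6*((-5/3 + (1/3)*1)*sqrt(q)) = -18 + 6*((-5/3 + 1/3)*sqrt(q)) = -18 + 6*(-4*sqrt(q)/3) = -18 - 8*sqrt(q))
u(X) = -15 - 20*sqrt(6)/3 (u(X) = (20/24)*(-18 - 8*sqrt(6)) = (20*(1/24))*(-18 - 8*sqrt(6)) = 5*(-18 - 8*sqrt(6))/6 = -15 - 20*sqrt(6)/3)
(u(272) + 358123)*(185633 + 46988) = ((-15 - 20*sqrt(6)/3) + 358123)*(185633 + 46988) = (358108 - 20*sqrt(6)/3)*232621 = 83303441068 - 4652420*sqrt(6)/3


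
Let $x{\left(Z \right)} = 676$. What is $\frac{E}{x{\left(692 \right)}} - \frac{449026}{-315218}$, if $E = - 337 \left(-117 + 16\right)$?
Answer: $\frac{5516308321}{106543684} \approx 51.775$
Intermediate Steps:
$E = 34037$ ($E = \left(-337\right) \left(-101\right) = 34037$)
$\frac{E}{x{\left(692 \right)}} - \frac{449026}{-315218} = \frac{34037}{676} - \frac{449026}{-315218} = 34037 \cdot \frac{1}{676} - - \frac{224513}{157609} = \frac{34037}{676} + \frac{224513}{157609} = \frac{5516308321}{106543684}$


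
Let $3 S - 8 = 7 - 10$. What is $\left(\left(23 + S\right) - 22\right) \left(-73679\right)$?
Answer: $- \frac{589432}{3} \approx -1.9648 \cdot 10^{5}$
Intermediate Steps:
$S = \frac{5}{3}$ ($S = \frac{8}{3} + \frac{7 - 10}{3} = \frac{8}{3} + \frac{1}{3} \left(-3\right) = \frac{8}{3} - 1 = \frac{5}{3} \approx 1.6667$)
$\left(\left(23 + S\right) - 22\right) \left(-73679\right) = \left(\left(23 + \frac{5}{3}\right) - 22\right) \left(-73679\right) = \left(\frac{74}{3} - 22\right) \left(-73679\right) = \frac{8}{3} \left(-73679\right) = - \frac{589432}{3}$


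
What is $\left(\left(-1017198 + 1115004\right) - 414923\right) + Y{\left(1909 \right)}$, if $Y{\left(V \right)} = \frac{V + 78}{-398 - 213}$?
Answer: $- \frac{193760474}{611} \approx -3.1712 \cdot 10^{5}$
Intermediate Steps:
$Y{\left(V \right)} = - \frac{6}{47} - \frac{V}{611}$ ($Y{\left(V \right)} = \frac{78 + V}{-611} = \left(78 + V\right) \left(- \frac{1}{611}\right) = - \frac{6}{47} - \frac{V}{611}$)
$\left(\left(-1017198 + 1115004\right) - 414923\right) + Y{\left(1909 \right)} = \left(\left(-1017198 + 1115004\right) - 414923\right) - \frac{1987}{611} = \left(97806 - 414923\right) - \frac{1987}{611} = -317117 - \frac{1987}{611} = - \frac{193760474}{611}$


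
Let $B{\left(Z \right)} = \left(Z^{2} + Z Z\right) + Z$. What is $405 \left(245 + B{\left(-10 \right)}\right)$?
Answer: $176175$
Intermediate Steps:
$B{\left(Z \right)} = Z + 2 Z^{2}$ ($B{\left(Z \right)} = \left(Z^{2} + Z^{2}\right) + Z = 2 Z^{2} + Z = Z + 2 Z^{2}$)
$405 \left(245 + B{\left(-10 \right)}\right) = 405 \left(245 - 10 \left(1 + 2 \left(-10\right)\right)\right) = 405 \left(245 - 10 \left(1 - 20\right)\right) = 405 \left(245 - -190\right) = 405 \left(245 + 190\right) = 405 \cdot 435 = 176175$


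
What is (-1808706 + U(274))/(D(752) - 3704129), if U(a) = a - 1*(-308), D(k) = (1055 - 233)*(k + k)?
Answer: 1808124/2467841 ≈ 0.73267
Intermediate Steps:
D(k) = 1644*k (D(k) = 822*(2*k) = 1644*k)
U(a) = 308 + a (U(a) = a + 308 = 308 + a)
(-1808706 + U(274))/(D(752) - 3704129) = (-1808706 + (308 + 274))/(1644*752 - 3704129) = (-1808706 + 582)/(1236288 - 3704129) = -1808124/(-2467841) = -1808124*(-1/2467841) = 1808124/2467841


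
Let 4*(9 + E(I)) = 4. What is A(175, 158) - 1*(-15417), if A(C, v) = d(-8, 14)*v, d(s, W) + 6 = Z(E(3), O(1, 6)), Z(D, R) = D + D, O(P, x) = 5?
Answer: 11941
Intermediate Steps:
E(I) = -8 (E(I) = -9 + (¼)*4 = -9 + 1 = -8)
Z(D, R) = 2*D
d(s, W) = -22 (d(s, W) = -6 + 2*(-8) = -6 - 16 = -22)
A(C, v) = -22*v
A(175, 158) - 1*(-15417) = -22*158 - 1*(-15417) = -3476 + 15417 = 11941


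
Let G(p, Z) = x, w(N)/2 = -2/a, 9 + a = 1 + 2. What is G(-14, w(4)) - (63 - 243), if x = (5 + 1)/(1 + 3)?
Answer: 363/2 ≈ 181.50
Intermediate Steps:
a = -6 (a = -9 + (1 + 2) = -9 + 3 = -6)
w(N) = 2/3 (w(N) = 2*(-2/(-6)) = 2*(-2*(-1/6)) = 2*(1/3) = 2/3)
x = 3/2 (x = 6/4 = 6*(1/4) = 3/2 ≈ 1.5000)
G(p, Z) = 3/2
G(-14, w(4)) - (63 - 243) = 3/2 - (63 - 243) = 3/2 - 1*(-180) = 3/2 + 180 = 363/2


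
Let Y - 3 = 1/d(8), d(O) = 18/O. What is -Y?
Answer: -31/9 ≈ -3.4444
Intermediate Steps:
Y = 31/9 (Y = 3 + 1/(18/8) = 3 + 1/(18*(⅛)) = 3 + 1/(9/4) = 3 + 4/9 = 31/9 ≈ 3.4444)
-Y = -1*31/9 = -31/9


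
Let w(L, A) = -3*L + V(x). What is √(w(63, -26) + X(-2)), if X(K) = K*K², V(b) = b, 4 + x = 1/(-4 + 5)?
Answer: 10*I*√2 ≈ 14.142*I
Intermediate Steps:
x = -3 (x = -4 + 1/(-4 + 5) = -4 + 1/1 = -4 + 1 = -3)
w(L, A) = -3 - 3*L (w(L, A) = -3*L - 3 = -3 - 3*L)
X(K) = K³
√(w(63, -26) + X(-2)) = √((-3 - 3*63) + (-2)³) = √((-3 - 189) - 8) = √(-192 - 8) = √(-200) = 10*I*√2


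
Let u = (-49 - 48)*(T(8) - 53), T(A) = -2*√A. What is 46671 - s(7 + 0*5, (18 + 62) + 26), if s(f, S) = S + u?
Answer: 41424 - 388*√2 ≈ 40875.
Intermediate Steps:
u = 5141 + 388*√2 (u = (-49 - 48)*(-4*√2 - 53) = -97*(-4*√2 - 53) = -97*(-53 - 4*√2) = 5141 + 388*√2 ≈ 5689.7)
s(f, S) = 5141 + S + 388*√2 (s(f, S) = S + (5141 + 388*√2) = 5141 + S + 388*√2)
46671 - s(7 + 0*5, (18 + 62) + 26) = 46671 - (5141 + ((18 + 62) + 26) + 388*√2) = 46671 - (5141 + (80 + 26) + 388*√2) = 46671 - (5141 + 106 + 388*√2) = 46671 - (5247 + 388*√2) = 46671 + (-5247 - 388*√2) = 41424 - 388*√2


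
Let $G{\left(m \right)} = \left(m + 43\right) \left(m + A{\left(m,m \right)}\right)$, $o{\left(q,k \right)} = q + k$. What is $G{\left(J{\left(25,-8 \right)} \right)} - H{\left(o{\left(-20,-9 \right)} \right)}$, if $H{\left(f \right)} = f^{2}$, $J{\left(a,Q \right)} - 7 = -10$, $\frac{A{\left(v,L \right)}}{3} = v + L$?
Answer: $-1681$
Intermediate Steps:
$A{\left(v,L \right)} = 3 L + 3 v$ ($A{\left(v,L \right)} = 3 \left(v + L\right) = 3 \left(L + v\right) = 3 L + 3 v$)
$o{\left(q,k \right)} = k + q$
$J{\left(a,Q \right)} = -3$ ($J{\left(a,Q \right)} = 7 - 10 = -3$)
$G{\left(m \right)} = 7 m \left(43 + m\right)$ ($G{\left(m \right)} = \left(m + 43\right) \left(m + \left(3 m + 3 m\right)\right) = \left(43 + m\right) \left(m + 6 m\right) = \left(43 + m\right) 7 m = 7 m \left(43 + m\right)$)
$G{\left(J{\left(25,-8 \right)} \right)} - H{\left(o{\left(-20,-9 \right)} \right)} = 7 \left(-3\right) \left(43 - 3\right) - \left(-9 - 20\right)^{2} = 7 \left(-3\right) 40 - \left(-29\right)^{2} = -840 - 841 = -1681$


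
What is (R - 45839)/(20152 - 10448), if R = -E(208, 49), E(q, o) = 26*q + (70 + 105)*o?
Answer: -29911/4852 ≈ -6.1647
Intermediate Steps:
E(q, o) = 26*q + 175*o
R = -13983 (R = -(26*208 + 175*49) = -(5408 + 8575) = -1*13983 = -13983)
(R - 45839)/(20152 - 10448) = (-13983 - 45839)/(20152 - 10448) = -59822/9704 = -59822*1/9704 = -29911/4852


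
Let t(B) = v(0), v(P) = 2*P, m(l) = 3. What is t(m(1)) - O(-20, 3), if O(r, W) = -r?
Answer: -20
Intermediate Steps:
t(B) = 0 (t(B) = 2*0 = 0)
t(m(1)) - O(-20, 3) = 0 - (-1)*(-20) = 0 - 1*20 = 0 - 20 = -20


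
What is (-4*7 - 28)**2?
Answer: 3136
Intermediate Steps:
(-4*7 - 28)**2 = (-28 - 28)**2 = (-56)**2 = 3136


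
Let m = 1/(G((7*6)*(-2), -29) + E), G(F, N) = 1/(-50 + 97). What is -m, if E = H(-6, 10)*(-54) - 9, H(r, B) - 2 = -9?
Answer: -47/17344 ≈ -0.0027099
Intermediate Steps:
H(r, B) = -7 (H(r, B) = 2 - 9 = -7)
G(F, N) = 1/47
E = 369 (E = -7*(-54) - 9 = 378 - 9 = 369)
m = 47/17344 (m = 1/(1/47 + 369) = 1/(17344/47) = 47/17344 ≈ 0.0027099)
-m = -1*47/17344 = -47/17344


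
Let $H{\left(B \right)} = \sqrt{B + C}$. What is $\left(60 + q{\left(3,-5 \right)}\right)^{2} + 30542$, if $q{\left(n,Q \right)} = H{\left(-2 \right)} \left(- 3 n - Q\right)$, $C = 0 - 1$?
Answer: $34094 - 480 i \sqrt{3} \approx 34094.0 - 831.38 i$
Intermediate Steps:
$C = -1$
$H{\left(B \right)} = \sqrt{-1 + B}$ ($H{\left(B \right)} = \sqrt{B - 1} = \sqrt{-1 + B}$)
$q{\left(n,Q \right)} = i \sqrt{3} \left(- Q - 3 n\right)$ ($q{\left(n,Q \right)} = \sqrt{-1 - 2} \left(- 3 n - Q\right) = \sqrt{-3} \left(- Q - 3 n\right) = i \sqrt{3} \left(- Q - 3 n\right)$)
$\left(60 + q{\left(3,-5 \right)}\right)^{2} + 30542 = \left(60 + i \sqrt{3} \left(\left(-1\right) \left(-5\right) - 9\right)\right)^{2} + 30542 = \left(60 + i \sqrt{3} \left(5 - 9\right)\right)^{2} + 30542 = \left(60 + i \sqrt{3} \left(-4\right)\right)^{2} + 30542 = \left(60 - 4 i \sqrt{3}\right)^{2} + 30542 = 30542 + \left(60 - 4 i \sqrt{3}\right)^{2}$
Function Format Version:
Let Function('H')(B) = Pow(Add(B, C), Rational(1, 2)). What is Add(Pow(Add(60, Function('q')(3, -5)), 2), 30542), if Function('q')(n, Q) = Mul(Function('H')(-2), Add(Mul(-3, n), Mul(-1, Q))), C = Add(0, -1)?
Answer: Add(34094, Mul(-480, I, Pow(3, Rational(1, 2)))) ≈ Add(34094., Mul(-831.38, I))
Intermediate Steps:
C = -1
Function('H')(B) = Pow(Add(-1, B), Rational(1, 2)) (Function('H')(B) = Pow(Add(B, -1), Rational(1, 2)) = Pow(Add(-1, B), Rational(1, 2)))
Function('q')(n, Q) = Mul(I, Pow(3, Rational(1, 2)), Add(Mul(-1, Q), Mul(-3, n))) (Function('q')(n, Q) = Mul(Pow(Add(-1, -2), Rational(1, 2)), Add(Mul(-3, n), Mul(-1, Q))) = Mul(Pow(-3, Rational(1, 2)), Add(Mul(-1, Q), Mul(-3, n))) = Mul(Mul(I, Pow(3, Rational(1, 2))), Add(Mul(-1, Q), Mul(-3, n))) = Mul(I, Pow(3, Rational(1, 2)), Add(Mul(-1, Q), Mul(-3, n))))
Add(Pow(Add(60, Function('q')(3, -5)), 2), 30542) = Add(Pow(Add(60, Mul(I, Pow(3, Rational(1, 2)), Add(Mul(-1, -5), Mul(-3, 3)))), 2), 30542) = Add(Pow(Add(60, Mul(I, Pow(3, Rational(1, 2)), Add(5, -9))), 2), 30542) = Add(Pow(Add(60, Mul(I, Pow(3, Rational(1, 2)), -4)), 2), 30542) = Add(Pow(Add(60, Mul(-4, I, Pow(3, Rational(1, 2)))), 2), 30542) = Add(30542, Pow(Add(60, Mul(-4, I, Pow(3, Rational(1, 2)))), 2))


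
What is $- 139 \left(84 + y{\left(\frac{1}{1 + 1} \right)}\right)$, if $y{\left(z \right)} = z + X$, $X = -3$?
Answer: $- \frac{22657}{2} \approx -11329.0$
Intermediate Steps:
$y{\left(z \right)} = -3 + z$ ($y{\left(z \right)} = z - 3 = -3 + z$)
$- 139 \left(84 + y{\left(\frac{1}{1 + 1} \right)}\right) = - 139 \left(84 - \left(3 - \frac{1}{1 + 1}\right)\right) = - 139 \left(84 - \left(3 - \frac{1}{2}\right)\right) = - 139 \left(84 + \left(-3 + \frac{1}{2}\right)\right) = - 139 \left(84 - \frac{5}{2}\right) = \left(-139\right) \frac{163}{2} = - \frac{22657}{2}$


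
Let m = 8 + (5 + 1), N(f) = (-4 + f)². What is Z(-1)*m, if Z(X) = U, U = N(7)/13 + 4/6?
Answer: 742/39 ≈ 19.026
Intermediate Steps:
m = 14 (m = 8 + 6 = 14)
U = 53/39 (U = (-4 + 7)²/13 + 4/6 = 3²*(1/13) + 4*(⅙) = 9*(1/13) + ⅔ = 9/13 + ⅔ = 53/39 ≈ 1.3590)
Z(X) = 53/39
Z(-1)*m = (53/39)*14 = 742/39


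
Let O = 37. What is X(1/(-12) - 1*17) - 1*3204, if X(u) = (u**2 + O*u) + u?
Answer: -512831/144 ≈ -3561.3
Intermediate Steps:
X(u) = u**2 + 38*u (X(u) = (u**2 + 37*u) + u = u**2 + 38*u)
X(1/(-12) - 1*17) - 1*3204 = (1/(-12) - 1*17)*(38 + (1/(-12) - 1*17)) - 1*3204 = (-1/12 - 17)*(38 + (-1/12 - 17)) - 3204 = -205*(38 - 205/12)/12 - 3204 = -205/12*251/12 - 3204 = -51455/144 - 3204 = -512831/144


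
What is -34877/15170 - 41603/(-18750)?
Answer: -1141312/14221875 ≈ -0.080251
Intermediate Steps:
-34877/15170 - 41603/(-18750) = -34877*1/15170 - 41603*(-1/18750) = -34877/15170 + 41603/18750 = -1141312/14221875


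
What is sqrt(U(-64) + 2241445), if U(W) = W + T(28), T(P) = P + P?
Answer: sqrt(2241437) ≈ 1497.1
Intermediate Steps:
T(P) = 2*P
U(W) = 56 + W (U(W) = W + 2*28 = W + 56 = 56 + W)
sqrt(U(-64) + 2241445) = sqrt((56 - 64) + 2241445) = sqrt(-8 + 2241445) = sqrt(2241437)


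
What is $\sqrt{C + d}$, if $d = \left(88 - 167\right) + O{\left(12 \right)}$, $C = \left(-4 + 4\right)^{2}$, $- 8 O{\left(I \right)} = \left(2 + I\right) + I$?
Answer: $\frac{i \sqrt{329}}{2} \approx 9.0692 i$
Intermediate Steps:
$O{\left(I \right)} = - \frac{1}{4} - \frac{I}{4}$ ($O{\left(I \right)} = - \frac{\left(2 + I\right) + I}{8} = - \frac{2 + 2 I}{8} = - \frac{1}{4} - \frac{I}{4}$)
$C = 0$ ($C = 0^{2} = 0$)
$d = - \frac{329}{4}$ ($d = \left(88 - 167\right) - \frac{13}{4} = -79 - \frac{13}{4} = - \frac{329}{4} \approx -82.25$)
$\sqrt{C + d} = \sqrt{0 - \frac{329}{4}} = \sqrt{- \frac{329}{4}} = \frac{i \sqrt{329}}{2}$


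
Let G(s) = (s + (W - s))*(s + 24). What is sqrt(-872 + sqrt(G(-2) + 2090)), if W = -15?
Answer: 2*sqrt(-218 + sqrt(110)) ≈ 28.811*I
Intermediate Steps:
G(s) = -360 - 15*s (G(s) = (s + (-15 - s))*(s + 24) = -15*(24 + s) = -360 - 15*s)
sqrt(-872 + sqrt(G(-2) + 2090)) = sqrt(-872 + sqrt((-360 - 15*(-2)) + 2090)) = sqrt(-872 + sqrt((-360 + 30) + 2090)) = sqrt(-872 + sqrt(-330 + 2090)) = sqrt(-872 + sqrt(1760)) = sqrt(-872 + 4*sqrt(110))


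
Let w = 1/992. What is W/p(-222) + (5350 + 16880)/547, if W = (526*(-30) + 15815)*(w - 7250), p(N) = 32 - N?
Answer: -132089572215/137826496 ≈ -958.38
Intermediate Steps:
w = 1/992 ≈ 0.0010081
W = -251719965/992 (W = (526*(-30) + 15815)*(1/992 - 7250) = (-15780 + 15815)*(-7191999/992) = 35*(-7191999/992) = -251719965/992 ≈ -2.5375e+5)
W/p(-222) + (5350 + 16880)/547 = -251719965/(992*(32 - 1*(-222))) + (5350 + 16880)/547 = -251719965/(992*(32 + 222)) + 22230*(1/547) = -251719965/992/254 + 22230/547 = -251719965/992*1/254 + 22230/547 = -251719965/251968 + 22230/547 = -132089572215/137826496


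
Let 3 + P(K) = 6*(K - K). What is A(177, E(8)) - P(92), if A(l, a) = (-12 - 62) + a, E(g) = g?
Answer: -63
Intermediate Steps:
P(K) = -3 (P(K) = -3 + 6*(K - K) = -3 + 6*0 = -3 + 0 = -3)
A(l, a) = -74 + a
A(177, E(8)) - P(92) = (-74 + 8) - 1*(-3) = -66 + 3 = -63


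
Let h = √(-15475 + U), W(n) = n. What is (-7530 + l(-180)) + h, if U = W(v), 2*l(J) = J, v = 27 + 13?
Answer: -7620 + 21*I*√35 ≈ -7620.0 + 124.24*I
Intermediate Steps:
v = 40
l(J) = J/2
U = 40
h = 21*I*√35 (h = √(-15475 + 40) = √(-15435) = 21*I*√35 ≈ 124.24*I)
(-7530 + l(-180)) + h = (-7530 + (½)*(-180)) + 21*I*√35 = (-7530 - 90) + 21*I*√35 = -7620 + 21*I*√35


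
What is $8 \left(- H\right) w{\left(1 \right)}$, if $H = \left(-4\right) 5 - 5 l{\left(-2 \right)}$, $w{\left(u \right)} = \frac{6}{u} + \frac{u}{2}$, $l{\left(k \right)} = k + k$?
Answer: $0$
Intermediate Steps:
$l{\left(k \right)} = 2 k$
$w{\left(u \right)} = \frac{u}{2} + \frac{6}{u}$ ($w{\left(u \right)} = \frac{6}{u} + u \frac{1}{2} = \frac{6}{u} + \frac{u}{2} = \frac{u}{2} + \frac{6}{u}$)
$H = 0$ ($H = \left(-4\right) 5 - 5 \cdot 2 \left(-2\right) = -20 - -20 = -20 + 20 = 0$)
$8 \left(- H\right) w{\left(1 \right)} = 8 \left(\left(-1\right) 0\right) \left(\frac{1}{2} \cdot 1 + \frac{6}{1}\right) = 8 \cdot 0 \left(\frac{1}{2} + 6 \cdot 1\right) = 0 \left(\frac{1}{2} + 6\right) = 0 \cdot \frac{13}{2} = 0$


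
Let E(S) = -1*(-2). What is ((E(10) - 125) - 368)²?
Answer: 241081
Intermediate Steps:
E(S) = 2
((E(10) - 125) - 368)² = ((2 - 125) - 368)² = (-123 - 368)² = (-491)² = 241081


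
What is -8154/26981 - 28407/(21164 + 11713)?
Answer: -344842775/295684779 ≈ -1.1663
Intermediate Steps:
-8154/26981 - 28407/(21164 + 11713) = -8154*1/26981 - 28407/32877 = -8154/26981 - 28407*1/32877 = -8154/26981 - 9469/10959 = -344842775/295684779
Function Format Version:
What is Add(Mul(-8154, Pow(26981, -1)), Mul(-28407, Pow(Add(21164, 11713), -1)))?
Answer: Rational(-344842775, 295684779) ≈ -1.1663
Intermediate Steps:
Add(Mul(-8154, Pow(26981, -1)), Mul(-28407, Pow(Add(21164, 11713), -1))) = Add(Mul(-8154, Rational(1, 26981)), Mul(-28407, Pow(32877, -1))) = Add(Rational(-8154, 26981), Mul(-28407, Rational(1, 32877))) = Add(Rational(-8154, 26981), Rational(-9469, 10959)) = Rational(-344842775, 295684779)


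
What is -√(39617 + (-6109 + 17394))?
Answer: -√50902 ≈ -225.61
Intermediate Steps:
-√(39617 + (-6109 + 17394)) = -√(39617 + 11285) = -√50902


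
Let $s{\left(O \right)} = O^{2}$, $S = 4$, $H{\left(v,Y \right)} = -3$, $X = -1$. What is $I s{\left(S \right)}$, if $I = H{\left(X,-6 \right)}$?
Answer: $-48$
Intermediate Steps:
$I = -3$
$I s{\left(S \right)} = - 3 \cdot 4^{2} = \left(-3\right) 16 = -48$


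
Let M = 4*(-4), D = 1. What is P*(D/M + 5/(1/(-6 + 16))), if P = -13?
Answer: -10387/16 ≈ -649.19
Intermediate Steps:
M = -16
P*(D/M + 5/(1/(-6 + 16))) = -13*(1/(-16) + 5/(1/(-6 + 16))) = -13*(1*(-1/16) + 5/(1/10)) = -13*(-1/16 + 5/(⅒)) = -13*(-1/16 + 5*10) = -13*(-1/16 + 50) = -13*799/16 = -10387/16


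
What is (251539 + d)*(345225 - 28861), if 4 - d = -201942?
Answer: 143466328540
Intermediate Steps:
d = 201946 (d = 4 - 1*(-201942) = 4 + 201942 = 201946)
(251539 + d)*(345225 - 28861) = (251539 + 201946)*(345225 - 28861) = 453485*316364 = 143466328540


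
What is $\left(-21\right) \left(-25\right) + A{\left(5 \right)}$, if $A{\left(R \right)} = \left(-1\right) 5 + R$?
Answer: $525$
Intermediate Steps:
$A{\left(R \right)} = -5 + R$
$\left(-21\right) \left(-25\right) + A{\left(5 \right)} = \left(-21\right) \left(-25\right) + \left(-5 + 5\right) = 525 + 0 = 525$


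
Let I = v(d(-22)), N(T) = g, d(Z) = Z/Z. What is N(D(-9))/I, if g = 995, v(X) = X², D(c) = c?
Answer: 995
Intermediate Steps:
d(Z) = 1
N(T) = 995
I = 1 (I = 1² = 1)
N(D(-9))/I = 995/1 = 995*1 = 995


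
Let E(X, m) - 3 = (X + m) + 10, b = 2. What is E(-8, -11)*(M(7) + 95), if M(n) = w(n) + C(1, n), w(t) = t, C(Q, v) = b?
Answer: -624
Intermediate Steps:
C(Q, v) = 2
E(X, m) = 13 + X + m (E(X, m) = 3 + ((X + m) + 10) = 3 + (10 + X + m) = 13 + X + m)
M(n) = 2 + n (M(n) = n + 2 = 2 + n)
E(-8, -11)*(M(7) + 95) = (13 - 8 - 11)*((2 + 7) + 95) = -6*(9 + 95) = -6*104 = -624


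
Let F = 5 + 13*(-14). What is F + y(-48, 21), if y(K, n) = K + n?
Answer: -204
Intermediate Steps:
F = -177 (F = 5 - 182 = -177)
F + y(-48, 21) = -177 + (-48 + 21) = -177 - 27 = -204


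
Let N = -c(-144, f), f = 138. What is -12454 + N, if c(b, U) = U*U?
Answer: -31498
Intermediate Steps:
c(b, U) = U²
N = -19044 (N = -1*138² = -1*19044 = -19044)
-12454 + N = -12454 - 19044 = -31498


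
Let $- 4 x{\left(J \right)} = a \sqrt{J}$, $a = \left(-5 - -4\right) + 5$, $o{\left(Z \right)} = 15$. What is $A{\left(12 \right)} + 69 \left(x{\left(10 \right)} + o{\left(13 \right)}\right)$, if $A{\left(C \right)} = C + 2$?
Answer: $1049 - 69 \sqrt{10} \approx 830.8$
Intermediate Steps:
$a = 4$ ($a = \left(-5 + 4\right) + 5 = -1 + 5 = 4$)
$A{\left(C \right)} = 2 + C$
$x{\left(J \right)} = - \sqrt{J}$ ($x{\left(J \right)} = - \frac{4 \sqrt{J}}{4} = - \sqrt{J}$)
$A{\left(12 \right)} + 69 \left(x{\left(10 \right)} + o{\left(13 \right)}\right) = \left(2 + 12\right) + 69 \left(- \sqrt{10} + 15\right) = 14 + 69 \left(15 - \sqrt{10}\right) = 14 + \left(1035 - 69 \sqrt{10}\right) = 1049 - 69 \sqrt{10}$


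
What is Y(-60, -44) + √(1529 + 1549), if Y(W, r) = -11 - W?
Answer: 49 + 9*√38 ≈ 104.48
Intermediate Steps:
Y(-60, -44) + √(1529 + 1549) = (-11 - 1*(-60)) + √(1529 + 1549) = (-11 + 60) + √3078 = 49 + 9*√38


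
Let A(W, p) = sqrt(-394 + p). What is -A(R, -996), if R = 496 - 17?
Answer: -I*sqrt(1390) ≈ -37.283*I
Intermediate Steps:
R = 479
-A(R, -996) = -sqrt(-394 - 996) = -sqrt(-1390) = -I*sqrt(1390)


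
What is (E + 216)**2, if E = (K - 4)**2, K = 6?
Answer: 48400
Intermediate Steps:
E = 4 (E = (6 - 4)**2 = 2**2 = 4)
(E + 216)**2 = (4 + 216)**2 = 220**2 = 48400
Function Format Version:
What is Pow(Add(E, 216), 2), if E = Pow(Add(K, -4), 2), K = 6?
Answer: 48400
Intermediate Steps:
E = 4 (E = Pow(Add(6, -4), 2) = Pow(2, 2) = 4)
Pow(Add(E, 216), 2) = Pow(Add(4, 216), 2) = Pow(220, 2) = 48400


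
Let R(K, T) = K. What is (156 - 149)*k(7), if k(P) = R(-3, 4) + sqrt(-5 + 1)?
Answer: -21 + 14*I ≈ -21.0 + 14.0*I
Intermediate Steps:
k(P) = -3 + 2*I (k(P) = -3 + sqrt(-5 + 1) = -3 + sqrt(-4) = -3 + 2*I)
(156 - 149)*k(7) = (156 - 149)*(-3 + 2*I) = 7*(-3 + 2*I) = -21 + 14*I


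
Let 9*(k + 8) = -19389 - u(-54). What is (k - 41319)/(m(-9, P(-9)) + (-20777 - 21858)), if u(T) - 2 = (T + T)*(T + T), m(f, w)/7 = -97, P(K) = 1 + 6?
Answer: 201499/194913 ≈ 1.0338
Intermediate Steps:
P(K) = 7
m(f, w) = -679 (m(f, w) = 7*(-97) = -679)
u(T) = 2 + 4*T**2 (u(T) = 2 + (T + T)*(T + T) = 2 + (2*T)*(2*T) = 2 + 4*T**2)
k = -31127/9 (k = -8 + (-19389 - (2 + 4*(-54)**2))/9 = -8 + (-19389 - (2 + 4*2916))/9 = -8 + (-19389 - (2 + 11664))/9 = -8 + (-19389 - 1*11666)/9 = -8 + (-19389 - 11666)/9 = -8 + (1/9)*(-31055) = -8 - 31055/9 = -31127/9 ≈ -3458.6)
(k - 41319)/(m(-9, P(-9)) + (-20777 - 21858)) = (-31127/9 - 41319)/(-679 + (-20777 - 21858)) = -402998/(9*(-679 - 42635)) = -402998/9/(-43314) = -402998/9*(-1/43314) = 201499/194913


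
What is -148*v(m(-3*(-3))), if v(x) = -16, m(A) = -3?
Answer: 2368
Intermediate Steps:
-148*v(m(-3*(-3))) = -148*(-16) = 2368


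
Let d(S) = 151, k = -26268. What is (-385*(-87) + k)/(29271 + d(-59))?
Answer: 7227/29422 ≈ 0.24563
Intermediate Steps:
(-385*(-87) + k)/(29271 + d(-59)) = (-385*(-87) - 26268)/(29271 + 151) = (33495 - 26268)/29422 = 7227*(1/29422) = 7227/29422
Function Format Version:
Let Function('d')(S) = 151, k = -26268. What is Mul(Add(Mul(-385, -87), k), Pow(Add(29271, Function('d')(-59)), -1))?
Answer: Rational(7227, 29422) ≈ 0.24563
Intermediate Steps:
Mul(Add(Mul(-385, -87), k), Pow(Add(29271, Function('d')(-59)), -1)) = Mul(Add(Mul(-385, -87), -26268), Pow(Add(29271, 151), -1)) = Mul(Add(33495, -26268), Pow(29422, -1)) = Mul(7227, Rational(1, 29422)) = Rational(7227, 29422)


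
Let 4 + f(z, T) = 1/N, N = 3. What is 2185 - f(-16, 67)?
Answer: 6566/3 ≈ 2188.7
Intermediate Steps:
f(z, T) = -11/3 (f(z, T) = -4 + 1/3 = -4 + ⅓ = -11/3)
2185 - f(-16, 67) = 2185 - 1*(-11/3) = 2185 + 11/3 = 6566/3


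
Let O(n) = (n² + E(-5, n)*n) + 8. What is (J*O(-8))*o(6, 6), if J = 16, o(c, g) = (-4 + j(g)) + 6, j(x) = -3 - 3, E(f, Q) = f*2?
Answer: -9728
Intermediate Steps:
E(f, Q) = 2*f
j(x) = -6
o(c, g) = -4 (o(c, g) = (-4 - 6) + 6 = -10 + 6 = -4)
O(n) = 8 + n² - 10*n (O(n) = (n² + (2*(-5))*n) + 8 = (n² - 10*n) + 8 = 8 + n² - 10*n)
(J*O(-8))*o(6, 6) = (16*(8 + (-8)² - 10*(-8)))*(-4) = (16*(8 + 64 + 80))*(-4) = (16*152)*(-4) = 2432*(-4) = -9728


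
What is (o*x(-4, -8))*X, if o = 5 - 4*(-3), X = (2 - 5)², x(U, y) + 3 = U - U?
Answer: -459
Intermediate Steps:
x(U, y) = -3 (x(U, y) = -3 + (U - U) = -3 + 0 = -3)
X = 9 (X = (-3)² = 9)
o = 17 (o = 5 + 12 = 17)
(o*x(-4, -8))*X = (17*(-3))*9 = -51*9 = -459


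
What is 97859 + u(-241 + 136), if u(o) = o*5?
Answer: 97334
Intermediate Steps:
u(o) = 5*o
97859 + u(-241 + 136) = 97859 + 5*(-241 + 136) = 97859 + 5*(-105) = 97859 - 525 = 97334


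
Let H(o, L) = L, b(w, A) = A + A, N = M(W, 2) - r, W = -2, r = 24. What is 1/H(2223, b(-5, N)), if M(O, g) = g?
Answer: -1/44 ≈ -0.022727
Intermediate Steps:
N = -22 (N = 2 - 1*24 = 2 - 24 = -22)
b(w, A) = 2*A
1/H(2223, b(-5, N)) = 1/(2*(-22)) = 1/(-44) = -1/44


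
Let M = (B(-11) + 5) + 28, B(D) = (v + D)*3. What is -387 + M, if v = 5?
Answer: -372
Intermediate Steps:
B(D) = 15 + 3*D (B(D) = (5 + D)*3 = 15 + 3*D)
M = 15 (M = ((15 + 3*(-11)) + 5) + 28 = ((15 - 33) + 5) + 28 = (-18 + 5) + 28 = -13 + 28 = 15)
-387 + M = -387 + 15 = -372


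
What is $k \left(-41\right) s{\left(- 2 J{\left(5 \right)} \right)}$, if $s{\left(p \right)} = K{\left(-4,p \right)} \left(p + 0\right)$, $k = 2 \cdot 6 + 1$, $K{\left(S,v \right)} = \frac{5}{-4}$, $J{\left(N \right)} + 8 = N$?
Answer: $\frac{7995}{2} \approx 3997.5$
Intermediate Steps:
$J{\left(N \right)} = -8 + N$
$K{\left(S,v \right)} = - \frac{5}{4}$ ($K{\left(S,v \right)} = 5 \left(- \frac{1}{4}\right) = - \frac{5}{4}$)
$k = 13$ ($k = 12 + 1 = 13$)
$s{\left(p \right)} = - \frac{5 p}{4}$ ($s{\left(p \right)} = - \frac{5 \left(p + 0\right)}{4} = - \frac{5 p}{4}$)
$k \left(-41\right) s{\left(- 2 J{\left(5 \right)} \right)} = 13 \left(-41\right) \left(- \frac{5 \left(- 2 \left(-8 + 5\right)\right)}{4}\right) = - 533 \left(- \frac{5 \left(\left(-2\right) \left(-3\right)\right)}{4}\right) = - 533 \left(\left(- \frac{5}{4}\right) 6\right) = \left(-533\right) \left(- \frac{15}{2}\right) = \frac{7995}{2}$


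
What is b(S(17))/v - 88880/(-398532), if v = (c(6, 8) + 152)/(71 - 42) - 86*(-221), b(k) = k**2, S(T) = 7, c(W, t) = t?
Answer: 590105713/2615764782 ≈ 0.22560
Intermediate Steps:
v = 551334/29 (v = (8 + 152)/(71 - 42) - 86*(-221) = 160/29 + 19006 = 551334/29 ≈ 19012.)
b(S(17))/v - 88880/(-398532) = 7**2/(551334/29) - 88880/(-398532) = 49*(29/551334) - 88880*(-1/398532) = 203/78762 + 22220/99633 = 590105713/2615764782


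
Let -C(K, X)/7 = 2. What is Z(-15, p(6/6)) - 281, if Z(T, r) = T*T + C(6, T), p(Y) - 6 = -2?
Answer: -70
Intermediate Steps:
C(K, X) = -14 (C(K, X) = -7*2 = -14)
p(Y) = 4 (p(Y) = 6 - 2 = 4)
Z(T, r) = -14 + T² (Z(T, r) = T*T - 14 = T² - 14 = -14 + T²)
Z(-15, p(6/6)) - 281 = (-14 + (-15)²) - 281 = (-14 + 225) - 281 = 211 - 281 = -70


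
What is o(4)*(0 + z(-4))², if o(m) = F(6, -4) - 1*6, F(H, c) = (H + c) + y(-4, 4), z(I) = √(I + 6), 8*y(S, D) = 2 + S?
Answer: -17/2 ≈ -8.5000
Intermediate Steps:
y(S, D) = ¼ + S/8 (y(S, D) = (2 + S)/8 = ¼ + S/8)
z(I) = √(6 + I)
F(H, c) = -¼ + H + c (F(H, c) = (H + c) + (¼ + (⅛)*(-4)) = (H + c) + (¼ - ½) = (H + c) - ¼ = -¼ + H + c)
o(m) = -17/4 (o(m) = (-¼ + 6 - 4) - 1*6 = 7/4 - 6 = -17/4)
o(4)*(0 + z(-4))² = -17*(0 + √(6 - 4))²/4 = -17*(0 + √2)²/4 = -17*(√2)²/4 = -17/4*2 = -17/2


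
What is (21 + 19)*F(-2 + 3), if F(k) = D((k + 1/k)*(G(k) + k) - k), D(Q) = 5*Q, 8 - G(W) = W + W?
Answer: 2600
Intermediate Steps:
G(W) = 8 - 2*W (G(W) = 8 - (W + W) = 8 - 2*W)
F(k) = -5*k + 5*(8 - k)*(k + 1/k) (F(k) = 5*((k + 1/k)*((8 - 2*k) + k) - k) = 5*((k + 1/k)*(8 - k) - k) = 5*((8 - k)*(k + 1/k) - k) = 5*(-k + (8 - k)*(k + 1/k)) = -5*k + 5*(8 - k)*(k + 1/k))
(21 + 19)*F(-2 + 3) = (21 + 19)*(-5 - 5*(-2 + 3)² + 35*(-2 + 3) + 40/(-2 + 3)) = 40*(-5 - 5*1² + 35*1 + 40/1) = 40*(-5 - 5*1 + 35 + 40*1) = 40*(-5 - 5 + 35 + 40) = 40*65 = 2600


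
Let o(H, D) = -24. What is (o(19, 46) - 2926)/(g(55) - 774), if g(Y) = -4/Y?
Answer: 81125/21287 ≈ 3.8110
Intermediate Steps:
(o(19, 46) - 2926)/(g(55) - 774) = (-24 - 2926)/(-4/55 - 774) = -2950/(-4*1/55 - 774) = -2950/(-4/55 - 774) = -2950/(-42574/55) = -2950*(-55/42574) = 81125/21287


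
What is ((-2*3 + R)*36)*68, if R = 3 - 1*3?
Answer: -14688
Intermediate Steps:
R = 0 (R = 3 - 3 = 0)
((-2*3 + R)*36)*68 = ((-2*3 + 0)*36)*68 = ((-6 + 0)*36)*68 = -6*36*68 = -216*68 = -14688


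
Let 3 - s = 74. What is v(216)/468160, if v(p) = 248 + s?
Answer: 177/468160 ≈ 0.00037808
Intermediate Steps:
s = -71 (s = 3 - 1*74 = 3 - 74 = -71)
v(p) = 177 (v(p) = 248 - 71 = 177)
v(216)/468160 = 177/468160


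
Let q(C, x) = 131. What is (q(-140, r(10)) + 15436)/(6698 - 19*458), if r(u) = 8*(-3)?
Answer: -5189/668 ≈ -7.7680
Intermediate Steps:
r(u) = -24
(q(-140, r(10)) + 15436)/(6698 - 19*458) = (131 + 15436)/(6698 - 19*458) = 15567/(6698 - 8702) = 15567/(-2004) = 15567*(-1/2004) = -5189/668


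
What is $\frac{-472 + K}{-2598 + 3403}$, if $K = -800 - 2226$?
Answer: $- \frac{3498}{805} \approx -4.3453$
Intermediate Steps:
$K = -3026$
$\frac{-472 + K}{-2598 + 3403} = \frac{-472 - 3026}{-2598 + 3403} = - \frac{3498}{805}$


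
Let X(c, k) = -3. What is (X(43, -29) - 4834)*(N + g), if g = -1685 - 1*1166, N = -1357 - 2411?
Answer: 32016103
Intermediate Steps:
N = -3768
g = -2851 (g = -1685 - 1166 = -2851)
(X(43, -29) - 4834)*(N + g) = (-3 - 4834)*(-3768 - 2851) = -4837*(-6619) = 32016103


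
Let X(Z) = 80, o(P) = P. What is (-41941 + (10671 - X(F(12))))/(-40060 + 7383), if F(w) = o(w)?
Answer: 31350/32677 ≈ 0.95939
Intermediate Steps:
F(w) = w
(-41941 + (10671 - X(F(12))))/(-40060 + 7383) = (-41941 + (10671 - 1*80))/(-40060 + 7383) = (-41941 + (10671 - 80))/(-32677) = (-41941 + 10591)*(-1/32677) = -31350*(-1/32677) = 31350/32677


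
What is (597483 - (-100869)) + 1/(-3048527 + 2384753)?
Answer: 463547900447/663774 ≈ 6.9835e+5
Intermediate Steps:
(597483 - (-100869)) + 1/(-3048527 + 2384753) = (597483 - 1*(-100869)) + 1/(-663774) = (597483 + 100869) - 1/663774 = 698352 - 1/663774 = 463547900447/663774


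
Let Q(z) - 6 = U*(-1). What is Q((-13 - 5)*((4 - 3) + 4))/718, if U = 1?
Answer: 5/718 ≈ 0.0069638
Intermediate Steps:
Q(z) = 5 (Q(z) = 6 + 1*(-1) = 6 - 1 = 5)
Q((-13 - 5)*((4 - 3) + 4))/718 = 5/718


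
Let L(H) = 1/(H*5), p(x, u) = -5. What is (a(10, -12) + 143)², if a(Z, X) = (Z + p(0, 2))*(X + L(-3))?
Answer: 61504/9 ≈ 6833.8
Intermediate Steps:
L(H) = 1/(5*H)
a(Z, X) = (-5 + Z)*(-1/15 + X) (a(Z, X) = (Z - 5)*(X + (⅕)/(-3)) = (-5 + Z)*(X + (⅕)*(-⅓)) = (-5 + Z)*(X - 1/15) = (-5 + Z)*(-1/15 + X))
(a(10, -12) + 143)² = ((⅓ - 5*(-12) - 1/15*10 - 12*10) + 143)² = ((⅓ + 60 - ⅔ - 120) + 143)² = (-181/3 + 143)² = (248/3)² = 61504/9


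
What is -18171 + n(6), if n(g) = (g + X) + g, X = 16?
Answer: -18143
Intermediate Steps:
n(g) = 16 + 2*g (n(g) = (g + 16) + g = (16 + g) + g = 16 + 2*g)
-18171 + n(6) = -18171 + (16 + 2*6) = -18171 + (16 + 12) = -18171 + 28 = -18143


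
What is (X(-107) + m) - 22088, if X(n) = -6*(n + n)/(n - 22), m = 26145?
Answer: 174023/43 ≈ 4047.0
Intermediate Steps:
X(n) = -12*n/(-22 + n) (X(n) = -6*2*n/(-22 + n) = -12*n/(-22 + n))
(X(-107) + m) - 22088 = (-12*(-107)/(-22 - 107) + 26145) - 22088 = (-12*(-107)/(-129) + 26145) - 22088 = (-12*(-107)*(-1/129) + 26145) - 22088 = (-428/43 + 26145) - 22088 = 1123807/43 - 22088 = 174023/43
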